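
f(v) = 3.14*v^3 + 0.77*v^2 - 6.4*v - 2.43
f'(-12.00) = 1331.60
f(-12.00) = -5240.67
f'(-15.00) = 2090.00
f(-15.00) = -10330.68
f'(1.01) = 4.76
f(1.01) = -4.87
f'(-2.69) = 57.62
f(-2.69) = -40.76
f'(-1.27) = 6.84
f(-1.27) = 0.51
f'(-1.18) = 4.90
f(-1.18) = 1.04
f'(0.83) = 1.37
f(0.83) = -5.42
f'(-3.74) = 119.60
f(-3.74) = -131.99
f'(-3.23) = 86.90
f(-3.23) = -79.54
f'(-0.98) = 1.14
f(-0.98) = 1.63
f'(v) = 9.42*v^2 + 1.54*v - 6.4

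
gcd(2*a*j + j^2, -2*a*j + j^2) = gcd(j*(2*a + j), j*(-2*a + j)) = j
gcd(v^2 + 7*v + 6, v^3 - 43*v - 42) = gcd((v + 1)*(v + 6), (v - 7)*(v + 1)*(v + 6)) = v^2 + 7*v + 6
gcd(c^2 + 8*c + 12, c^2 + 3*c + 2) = c + 2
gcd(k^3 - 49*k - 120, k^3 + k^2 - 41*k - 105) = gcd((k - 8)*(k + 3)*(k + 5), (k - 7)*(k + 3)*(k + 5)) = k^2 + 8*k + 15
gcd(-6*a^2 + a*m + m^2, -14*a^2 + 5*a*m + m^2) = 2*a - m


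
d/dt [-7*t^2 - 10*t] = -14*t - 10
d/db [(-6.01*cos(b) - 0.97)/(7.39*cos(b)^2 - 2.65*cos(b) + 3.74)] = (-44.4139*cos(b)^2 - 14.3366*cos(b) + 25.0479)*sin(b)/(54.6121*cos(b)^4 - 39.167*cos(b)^3 + 62.2997*cos(b)^2 - 19.822*cos(b) + 13.9876)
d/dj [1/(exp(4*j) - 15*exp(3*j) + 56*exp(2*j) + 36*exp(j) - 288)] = (-4*exp(3*j) + 45*exp(2*j) - 112*exp(j) - 36)*exp(j)/(exp(4*j) - 15*exp(3*j) + 56*exp(2*j) + 36*exp(j) - 288)^2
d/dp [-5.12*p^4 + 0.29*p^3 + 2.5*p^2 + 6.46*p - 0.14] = -20.48*p^3 + 0.87*p^2 + 5.0*p + 6.46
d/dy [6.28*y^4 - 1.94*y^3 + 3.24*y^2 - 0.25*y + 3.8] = 25.12*y^3 - 5.82*y^2 + 6.48*y - 0.25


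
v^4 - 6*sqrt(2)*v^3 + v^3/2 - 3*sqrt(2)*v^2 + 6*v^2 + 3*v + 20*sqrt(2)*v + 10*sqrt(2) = (v + 1/2)*(v - 5*sqrt(2))*(v - 2*sqrt(2))*(v + sqrt(2))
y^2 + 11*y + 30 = (y + 5)*(y + 6)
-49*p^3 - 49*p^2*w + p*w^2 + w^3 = (-7*p + w)*(p + w)*(7*p + w)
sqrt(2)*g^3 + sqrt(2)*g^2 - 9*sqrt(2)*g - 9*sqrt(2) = (g - 3)*(g + 3)*(sqrt(2)*g + sqrt(2))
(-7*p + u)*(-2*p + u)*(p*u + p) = 14*p^3*u + 14*p^3 - 9*p^2*u^2 - 9*p^2*u + p*u^3 + p*u^2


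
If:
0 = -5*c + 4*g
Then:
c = 4*g/5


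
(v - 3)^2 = v^2 - 6*v + 9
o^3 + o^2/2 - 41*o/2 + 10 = (o - 4)*(o - 1/2)*(o + 5)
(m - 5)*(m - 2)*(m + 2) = m^3 - 5*m^2 - 4*m + 20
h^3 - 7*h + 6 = (h - 2)*(h - 1)*(h + 3)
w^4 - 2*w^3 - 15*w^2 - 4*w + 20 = (w - 5)*(w - 1)*(w + 2)^2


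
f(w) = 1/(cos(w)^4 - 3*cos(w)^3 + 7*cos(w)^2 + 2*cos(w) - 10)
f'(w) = (4*sin(w)*cos(w)^3 - 9*sin(w)*cos(w)^2 + 14*sin(w)*cos(w) + 2*sin(w))/(cos(w)^4 - 3*cos(w)^3 + 7*cos(w)^2 + 2*cos(w) - 10)^2 = (4*cos(w)^3 - 9*cos(w)^2 + 14*cos(w) + 2)*sin(w)/(cos(w)^4 - 3*cos(w)^3 + 7*cos(w)^2 + 2*cos(w) - 10)^2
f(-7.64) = -0.11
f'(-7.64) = -0.05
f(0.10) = -0.33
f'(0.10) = 0.12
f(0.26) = -0.30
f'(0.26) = 0.24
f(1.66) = -0.10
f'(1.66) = 0.01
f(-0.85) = -0.16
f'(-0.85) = -0.16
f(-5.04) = -0.11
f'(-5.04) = 0.07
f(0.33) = -0.28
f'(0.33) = 0.27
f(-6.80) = -0.23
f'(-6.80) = -0.26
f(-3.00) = -0.80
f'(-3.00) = 2.23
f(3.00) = -0.80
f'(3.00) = -2.23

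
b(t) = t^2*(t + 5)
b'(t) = t^2 + 2*t*(t + 5)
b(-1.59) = 8.62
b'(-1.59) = -8.32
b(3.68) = 117.55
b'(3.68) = 77.43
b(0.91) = 4.89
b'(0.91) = 11.58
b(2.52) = 47.76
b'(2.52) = 44.25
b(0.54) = 1.62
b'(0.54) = 6.27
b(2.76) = 59.11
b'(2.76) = 50.45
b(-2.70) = 16.77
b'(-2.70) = -5.13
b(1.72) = 19.88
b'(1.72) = 26.08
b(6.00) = 396.00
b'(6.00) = 168.00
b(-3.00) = 18.00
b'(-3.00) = -3.00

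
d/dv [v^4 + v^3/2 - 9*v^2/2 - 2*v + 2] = 4*v^3 + 3*v^2/2 - 9*v - 2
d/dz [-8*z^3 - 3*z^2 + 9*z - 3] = -24*z^2 - 6*z + 9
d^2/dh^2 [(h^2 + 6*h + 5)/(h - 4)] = 90/(h^3 - 12*h^2 + 48*h - 64)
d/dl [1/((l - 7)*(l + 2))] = (5 - 2*l)/(l^4 - 10*l^3 - 3*l^2 + 140*l + 196)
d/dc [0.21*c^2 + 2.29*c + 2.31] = 0.42*c + 2.29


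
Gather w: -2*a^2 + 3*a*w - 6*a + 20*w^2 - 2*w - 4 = -2*a^2 - 6*a + 20*w^2 + w*(3*a - 2) - 4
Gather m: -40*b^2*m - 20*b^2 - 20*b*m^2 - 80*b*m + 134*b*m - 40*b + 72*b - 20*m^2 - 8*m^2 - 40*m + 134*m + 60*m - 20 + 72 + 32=-20*b^2 + 32*b + m^2*(-20*b - 28) + m*(-40*b^2 + 54*b + 154) + 84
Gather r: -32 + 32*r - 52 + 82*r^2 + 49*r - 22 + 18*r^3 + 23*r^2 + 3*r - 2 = 18*r^3 + 105*r^2 + 84*r - 108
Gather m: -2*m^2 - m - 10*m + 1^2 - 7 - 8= -2*m^2 - 11*m - 14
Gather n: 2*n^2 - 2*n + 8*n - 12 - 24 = 2*n^2 + 6*n - 36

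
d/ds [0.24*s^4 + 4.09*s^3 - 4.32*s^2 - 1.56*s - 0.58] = 0.96*s^3 + 12.27*s^2 - 8.64*s - 1.56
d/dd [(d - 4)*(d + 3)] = 2*d - 1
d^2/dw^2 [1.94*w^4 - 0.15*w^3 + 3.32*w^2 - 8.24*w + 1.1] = 23.28*w^2 - 0.9*w + 6.64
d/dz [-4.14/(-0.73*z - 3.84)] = -3.0222/(0.73*z + 3.84)^2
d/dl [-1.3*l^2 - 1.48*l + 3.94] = -2.6*l - 1.48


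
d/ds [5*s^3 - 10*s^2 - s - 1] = 15*s^2 - 20*s - 1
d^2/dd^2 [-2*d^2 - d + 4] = -4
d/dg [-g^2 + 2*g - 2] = 2 - 2*g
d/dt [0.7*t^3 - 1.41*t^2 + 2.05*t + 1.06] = 2.1*t^2 - 2.82*t + 2.05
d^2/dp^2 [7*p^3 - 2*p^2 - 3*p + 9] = 42*p - 4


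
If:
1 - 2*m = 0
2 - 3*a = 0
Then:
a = 2/3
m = 1/2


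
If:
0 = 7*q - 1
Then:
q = 1/7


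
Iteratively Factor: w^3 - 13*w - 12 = (w + 3)*(w^2 - 3*w - 4) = (w + 1)*(w + 3)*(w - 4)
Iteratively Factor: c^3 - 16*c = (c - 4)*(c^2 + 4*c) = c*(c - 4)*(c + 4)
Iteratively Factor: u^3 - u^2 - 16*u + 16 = (u + 4)*(u^2 - 5*u + 4) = (u - 4)*(u + 4)*(u - 1)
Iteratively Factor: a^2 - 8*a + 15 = (a - 5)*(a - 3)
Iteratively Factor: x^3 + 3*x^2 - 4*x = (x + 4)*(x^2 - x) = x*(x + 4)*(x - 1)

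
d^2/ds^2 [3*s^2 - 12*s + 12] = 6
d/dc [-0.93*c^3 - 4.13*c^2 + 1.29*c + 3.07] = -2.79*c^2 - 8.26*c + 1.29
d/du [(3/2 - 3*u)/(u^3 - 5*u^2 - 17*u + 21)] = 3*(4*u^3 - 13*u^2 + 10*u - 25)/(2*(u^6 - 10*u^5 - 9*u^4 + 212*u^3 + 79*u^2 - 714*u + 441))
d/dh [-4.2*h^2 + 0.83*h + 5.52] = 0.83 - 8.4*h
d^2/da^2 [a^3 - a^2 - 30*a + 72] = 6*a - 2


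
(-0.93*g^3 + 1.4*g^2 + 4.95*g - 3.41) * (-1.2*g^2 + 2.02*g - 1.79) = 1.116*g^5 - 3.5586*g^4 - 1.4473*g^3 + 11.585*g^2 - 15.7487*g + 6.1039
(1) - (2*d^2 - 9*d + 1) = -2*d^2 + 9*d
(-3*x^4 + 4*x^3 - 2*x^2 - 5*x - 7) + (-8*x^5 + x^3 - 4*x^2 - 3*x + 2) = -8*x^5 - 3*x^4 + 5*x^3 - 6*x^2 - 8*x - 5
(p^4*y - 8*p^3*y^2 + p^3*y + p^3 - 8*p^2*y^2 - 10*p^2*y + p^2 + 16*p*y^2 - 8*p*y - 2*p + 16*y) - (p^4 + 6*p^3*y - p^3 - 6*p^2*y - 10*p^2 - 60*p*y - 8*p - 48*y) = p^4*y - p^4 - 8*p^3*y^2 - 5*p^3*y + 2*p^3 - 8*p^2*y^2 - 4*p^2*y + 11*p^2 + 16*p*y^2 + 52*p*y + 6*p + 64*y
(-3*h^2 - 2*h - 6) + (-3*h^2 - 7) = -6*h^2 - 2*h - 13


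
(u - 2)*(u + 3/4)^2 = u^3 - u^2/2 - 39*u/16 - 9/8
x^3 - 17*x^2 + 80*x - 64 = (x - 8)^2*(x - 1)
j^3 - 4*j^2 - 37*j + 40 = (j - 8)*(j - 1)*(j + 5)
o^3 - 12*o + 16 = (o - 2)^2*(o + 4)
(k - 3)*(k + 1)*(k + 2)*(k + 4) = k^4 + 4*k^3 - 7*k^2 - 34*k - 24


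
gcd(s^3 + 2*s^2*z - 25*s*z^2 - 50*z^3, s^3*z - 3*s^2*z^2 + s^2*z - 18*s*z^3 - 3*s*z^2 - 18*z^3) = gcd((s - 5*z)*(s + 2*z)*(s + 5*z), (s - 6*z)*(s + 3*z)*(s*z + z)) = 1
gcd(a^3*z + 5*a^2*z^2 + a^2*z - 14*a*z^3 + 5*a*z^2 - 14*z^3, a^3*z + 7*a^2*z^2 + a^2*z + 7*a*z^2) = a^2*z + 7*a*z^2 + a*z + 7*z^2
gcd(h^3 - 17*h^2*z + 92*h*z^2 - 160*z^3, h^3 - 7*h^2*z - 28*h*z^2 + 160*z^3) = h^2 - 12*h*z + 32*z^2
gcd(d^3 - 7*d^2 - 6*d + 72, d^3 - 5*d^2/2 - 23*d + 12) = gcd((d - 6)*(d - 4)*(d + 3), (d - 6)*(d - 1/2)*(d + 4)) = d - 6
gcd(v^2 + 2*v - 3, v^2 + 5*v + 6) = v + 3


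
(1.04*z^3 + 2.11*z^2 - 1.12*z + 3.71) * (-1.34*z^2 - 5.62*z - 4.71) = -1.3936*z^5 - 8.6722*z^4 - 15.2558*z^3 - 8.6151*z^2 - 15.575*z - 17.4741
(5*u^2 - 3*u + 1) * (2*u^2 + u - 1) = 10*u^4 - u^3 - 6*u^2 + 4*u - 1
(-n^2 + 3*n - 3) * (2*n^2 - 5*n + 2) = -2*n^4 + 11*n^3 - 23*n^2 + 21*n - 6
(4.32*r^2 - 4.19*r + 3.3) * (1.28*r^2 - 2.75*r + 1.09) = 5.5296*r^4 - 17.2432*r^3 + 20.4553*r^2 - 13.6421*r + 3.597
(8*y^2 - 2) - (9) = 8*y^2 - 11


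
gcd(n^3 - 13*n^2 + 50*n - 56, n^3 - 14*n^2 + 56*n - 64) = n^2 - 6*n + 8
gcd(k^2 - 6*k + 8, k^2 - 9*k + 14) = k - 2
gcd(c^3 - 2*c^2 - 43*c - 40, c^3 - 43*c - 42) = c + 1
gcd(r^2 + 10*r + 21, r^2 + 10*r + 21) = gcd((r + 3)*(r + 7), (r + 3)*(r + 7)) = r^2 + 10*r + 21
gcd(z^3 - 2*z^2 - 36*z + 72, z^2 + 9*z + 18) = z + 6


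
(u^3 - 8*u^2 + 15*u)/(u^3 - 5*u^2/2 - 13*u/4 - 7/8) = 8*u*(-u^2 + 8*u - 15)/(-8*u^3 + 20*u^2 + 26*u + 7)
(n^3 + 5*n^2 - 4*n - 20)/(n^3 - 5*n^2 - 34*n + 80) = (n + 2)/(n - 8)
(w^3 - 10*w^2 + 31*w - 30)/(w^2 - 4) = (w^2 - 8*w + 15)/(w + 2)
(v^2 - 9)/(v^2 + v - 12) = (v + 3)/(v + 4)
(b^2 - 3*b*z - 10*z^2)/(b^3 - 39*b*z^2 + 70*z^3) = (-b - 2*z)/(-b^2 - 5*b*z + 14*z^2)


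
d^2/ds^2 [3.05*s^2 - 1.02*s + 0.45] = 6.10000000000000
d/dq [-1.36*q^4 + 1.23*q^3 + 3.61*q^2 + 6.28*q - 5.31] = -5.44*q^3 + 3.69*q^2 + 7.22*q + 6.28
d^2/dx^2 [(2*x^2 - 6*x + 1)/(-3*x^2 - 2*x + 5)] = 6*(22*x^3 - 39*x^2 + 84*x - 3)/(27*x^6 + 54*x^5 - 99*x^4 - 172*x^3 + 165*x^2 + 150*x - 125)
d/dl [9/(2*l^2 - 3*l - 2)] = 9*(3 - 4*l)/(-2*l^2 + 3*l + 2)^2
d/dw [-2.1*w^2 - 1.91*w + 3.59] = -4.2*w - 1.91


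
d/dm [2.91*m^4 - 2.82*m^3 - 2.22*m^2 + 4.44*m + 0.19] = 11.64*m^3 - 8.46*m^2 - 4.44*m + 4.44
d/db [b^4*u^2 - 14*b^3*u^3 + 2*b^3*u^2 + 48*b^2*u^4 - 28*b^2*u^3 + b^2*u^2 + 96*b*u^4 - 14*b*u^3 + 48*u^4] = 2*u^2*(2*b^3 - 21*b^2*u + 3*b^2 + 48*b*u^2 - 28*b*u + b + 48*u^2 - 7*u)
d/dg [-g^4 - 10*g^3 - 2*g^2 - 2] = 2*g*(-2*g^2 - 15*g - 2)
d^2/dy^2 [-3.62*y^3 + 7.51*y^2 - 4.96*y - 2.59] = 15.02 - 21.72*y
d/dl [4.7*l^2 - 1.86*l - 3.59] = 9.4*l - 1.86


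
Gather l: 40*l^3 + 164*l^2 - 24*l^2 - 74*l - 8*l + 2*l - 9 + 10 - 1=40*l^3 + 140*l^2 - 80*l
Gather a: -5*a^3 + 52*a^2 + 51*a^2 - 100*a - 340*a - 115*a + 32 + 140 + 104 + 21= -5*a^3 + 103*a^2 - 555*a + 297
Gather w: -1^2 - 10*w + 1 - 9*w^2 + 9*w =-9*w^2 - w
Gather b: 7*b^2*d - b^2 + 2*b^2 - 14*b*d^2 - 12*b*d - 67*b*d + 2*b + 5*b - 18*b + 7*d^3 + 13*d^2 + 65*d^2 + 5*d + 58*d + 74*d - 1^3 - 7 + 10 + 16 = b^2*(7*d + 1) + b*(-14*d^2 - 79*d - 11) + 7*d^3 + 78*d^2 + 137*d + 18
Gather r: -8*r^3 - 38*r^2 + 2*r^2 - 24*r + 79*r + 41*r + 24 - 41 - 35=-8*r^3 - 36*r^2 + 96*r - 52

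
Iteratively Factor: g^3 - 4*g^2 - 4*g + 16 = (g + 2)*(g^2 - 6*g + 8) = (g - 4)*(g + 2)*(g - 2)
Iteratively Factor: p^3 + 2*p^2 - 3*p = (p - 1)*(p^2 + 3*p) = p*(p - 1)*(p + 3)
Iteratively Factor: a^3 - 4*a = (a - 2)*(a^2 + 2*a) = a*(a - 2)*(a + 2)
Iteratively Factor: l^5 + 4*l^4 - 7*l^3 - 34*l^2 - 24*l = (l + 4)*(l^4 - 7*l^2 - 6*l) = (l - 3)*(l + 4)*(l^3 + 3*l^2 + 2*l) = (l - 3)*(l + 2)*(l + 4)*(l^2 + l) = (l - 3)*(l + 1)*(l + 2)*(l + 4)*(l)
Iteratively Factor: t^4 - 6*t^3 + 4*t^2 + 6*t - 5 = (t - 1)*(t^3 - 5*t^2 - t + 5) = (t - 1)*(t + 1)*(t^2 - 6*t + 5) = (t - 5)*(t - 1)*(t + 1)*(t - 1)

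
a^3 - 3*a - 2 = (a - 2)*(a + 1)^2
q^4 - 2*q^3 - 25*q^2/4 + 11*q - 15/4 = (q - 3)*(q - 1)*(q - 1/2)*(q + 5/2)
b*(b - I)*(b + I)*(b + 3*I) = b^4 + 3*I*b^3 + b^2 + 3*I*b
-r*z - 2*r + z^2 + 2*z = (-r + z)*(z + 2)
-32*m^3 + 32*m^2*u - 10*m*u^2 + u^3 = (-4*m + u)^2*(-2*m + u)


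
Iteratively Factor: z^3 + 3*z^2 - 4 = (z + 2)*(z^2 + z - 2) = (z + 2)^2*(z - 1)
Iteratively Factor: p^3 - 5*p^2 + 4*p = (p - 4)*(p^2 - p) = p*(p - 4)*(p - 1)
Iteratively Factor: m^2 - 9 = (m + 3)*(m - 3)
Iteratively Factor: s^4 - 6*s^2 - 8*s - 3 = (s - 3)*(s^3 + 3*s^2 + 3*s + 1) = (s - 3)*(s + 1)*(s^2 + 2*s + 1) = (s - 3)*(s + 1)^2*(s + 1)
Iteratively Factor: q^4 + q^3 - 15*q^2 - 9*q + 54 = (q + 3)*(q^3 - 2*q^2 - 9*q + 18) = (q - 3)*(q + 3)*(q^2 + q - 6) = (q - 3)*(q - 2)*(q + 3)*(q + 3)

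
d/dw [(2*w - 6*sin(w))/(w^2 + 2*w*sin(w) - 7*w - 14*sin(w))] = 2*(-5*w^2*cos(w) - w^2 + 6*w*sin(w) + 35*w*cos(w) + 6*sin(w)^2 - 35*sin(w))/((w - 7)^2*(w + 2*sin(w))^2)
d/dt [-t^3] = -3*t^2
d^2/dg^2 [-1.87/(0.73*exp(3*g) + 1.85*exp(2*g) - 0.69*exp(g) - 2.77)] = (-1.87*(2.19*exp(2*g) + 3.7*exp(g) - 0.69)*(4.38*exp(2*g) + 7.4*exp(g) - 1.38)*exp(g) + (12.2859*exp(2*g) + 13.838*exp(g) - 1.2903)*(0.73*exp(3*g) + 1.85*exp(2*g) - 0.69*exp(g) - 2.77))*exp(g)/(0.73*exp(3*g) + 1.85*exp(2*g) - 0.69*exp(g) - 2.77)^3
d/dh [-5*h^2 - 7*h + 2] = -10*h - 7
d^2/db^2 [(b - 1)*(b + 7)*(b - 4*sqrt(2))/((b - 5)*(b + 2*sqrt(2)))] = 12*(-11*sqrt(2)*b^3 + 12*b^3 - 60*b^2 + 69*sqrt(2)*b^2 - 105*sqrt(2)*b - 84*b - 81*sqrt(2) + 460)/(b^6 - 15*b^5 + 6*sqrt(2)*b^5 - 90*sqrt(2)*b^4 + 99*b^4 - 485*b^3 + 466*sqrt(2)*b^3 - 990*sqrt(2)*b^2 + 1800*b^2 - 3000*b + 1200*sqrt(2)*b - 2000*sqrt(2))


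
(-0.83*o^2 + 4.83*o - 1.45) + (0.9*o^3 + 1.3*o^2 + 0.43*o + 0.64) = 0.9*o^3 + 0.47*o^2 + 5.26*o - 0.81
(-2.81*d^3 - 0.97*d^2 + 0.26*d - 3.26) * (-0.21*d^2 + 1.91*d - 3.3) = 0.5901*d^5 - 5.1634*d^4 + 7.3657*d^3 + 4.3822*d^2 - 7.0846*d + 10.758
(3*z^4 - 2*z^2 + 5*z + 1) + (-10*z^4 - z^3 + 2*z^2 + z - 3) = -7*z^4 - z^3 + 6*z - 2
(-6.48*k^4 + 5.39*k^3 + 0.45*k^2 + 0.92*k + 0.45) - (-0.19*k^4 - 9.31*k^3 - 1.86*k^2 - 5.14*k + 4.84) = -6.29*k^4 + 14.7*k^3 + 2.31*k^2 + 6.06*k - 4.39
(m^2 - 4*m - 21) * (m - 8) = m^3 - 12*m^2 + 11*m + 168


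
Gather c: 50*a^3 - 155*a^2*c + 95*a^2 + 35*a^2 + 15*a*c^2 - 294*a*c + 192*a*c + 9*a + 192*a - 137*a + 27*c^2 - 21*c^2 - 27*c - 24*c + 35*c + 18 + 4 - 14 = 50*a^3 + 130*a^2 + 64*a + c^2*(15*a + 6) + c*(-155*a^2 - 102*a - 16) + 8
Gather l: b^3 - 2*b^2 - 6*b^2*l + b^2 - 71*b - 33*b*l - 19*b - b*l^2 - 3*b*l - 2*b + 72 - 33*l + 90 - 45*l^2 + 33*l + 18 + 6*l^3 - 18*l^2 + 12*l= b^3 - b^2 - 92*b + 6*l^3 + l^2*(-b - 63) + l*(-6*b^2 - 36*b + 12) + 180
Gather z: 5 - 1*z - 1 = 4 - z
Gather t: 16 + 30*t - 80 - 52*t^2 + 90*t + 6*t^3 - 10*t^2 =6*t^3 - 62*t^2 + 120*t - 64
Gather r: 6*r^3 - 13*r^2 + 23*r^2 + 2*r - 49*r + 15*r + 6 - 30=6*r^3 + 10*r^2 - 32*r - 24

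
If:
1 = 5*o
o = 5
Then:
No Solution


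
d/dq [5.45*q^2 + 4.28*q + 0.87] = 10.9*q + 4.28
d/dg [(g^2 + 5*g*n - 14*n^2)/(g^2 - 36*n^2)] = n*(-5*g^2 - 44*g*n - 180*n^2)/(g^4 - 72*g^2*n^2 + 1296*n^4)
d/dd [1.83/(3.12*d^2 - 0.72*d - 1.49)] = (1.3176 - 11.4192*d)/(-3.12*d^2 + 0.72*d + 1.49)^2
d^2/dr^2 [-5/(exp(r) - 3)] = 5*(-exp(r) - 3)*exp(r)/(exp(r) - 3)^3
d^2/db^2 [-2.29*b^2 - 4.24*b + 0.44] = -4.58000000000000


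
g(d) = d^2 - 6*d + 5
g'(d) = 2*d - 6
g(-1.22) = 13.81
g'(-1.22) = -8.44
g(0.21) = 3.78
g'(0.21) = -5.58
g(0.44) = 2.55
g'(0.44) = -5.12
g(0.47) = 2.40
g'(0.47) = -5.06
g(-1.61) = 17.25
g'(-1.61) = -9.22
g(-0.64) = 9.25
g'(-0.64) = -7.28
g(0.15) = 4.12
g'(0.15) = -5.70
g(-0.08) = 5.49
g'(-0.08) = -6.16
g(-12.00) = 221.00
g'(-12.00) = -30.00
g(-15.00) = 320.00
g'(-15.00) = -36.00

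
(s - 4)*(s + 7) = s^2 + 3*s - 28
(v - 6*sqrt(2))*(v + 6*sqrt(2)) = v^2 - 72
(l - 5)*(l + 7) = l^2 + 2*l - 35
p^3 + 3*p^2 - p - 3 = (p - 1)*(p + 1)*(p + 3)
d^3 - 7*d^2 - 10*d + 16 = (d - 8)*(d - 1)*(d + 2)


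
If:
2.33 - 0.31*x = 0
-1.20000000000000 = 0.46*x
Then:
No Solution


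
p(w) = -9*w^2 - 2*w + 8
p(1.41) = -12.71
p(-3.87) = -119.05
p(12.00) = -1312.00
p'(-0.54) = 7.72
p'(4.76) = -87.68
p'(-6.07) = 107.26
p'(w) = -18*w - 2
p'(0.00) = -2.00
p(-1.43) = -7.54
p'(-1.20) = 19.60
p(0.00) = 8.00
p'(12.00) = -218.00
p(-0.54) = 6.46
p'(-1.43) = 23.74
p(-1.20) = -2.56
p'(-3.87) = 67.66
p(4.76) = -205.44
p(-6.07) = -311.46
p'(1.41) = -27.38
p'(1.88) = -35.84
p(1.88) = -27.57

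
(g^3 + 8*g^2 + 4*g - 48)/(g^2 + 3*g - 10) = (g^2 + 10*g + 24)/(g + 5)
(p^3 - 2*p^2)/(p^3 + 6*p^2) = (p - 2)/(p + 6)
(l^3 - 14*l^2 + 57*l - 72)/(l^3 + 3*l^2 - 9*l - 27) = (l^2 - 11*l + 24)/(l^2 + 6*l + 9)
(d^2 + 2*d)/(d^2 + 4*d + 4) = d/(d + 2)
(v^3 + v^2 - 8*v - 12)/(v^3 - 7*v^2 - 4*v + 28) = (v^2 - v - 6)/(v^2 - 9*v + 14)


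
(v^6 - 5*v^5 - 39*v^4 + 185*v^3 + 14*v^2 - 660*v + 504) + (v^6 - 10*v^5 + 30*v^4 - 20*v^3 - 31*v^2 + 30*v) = 2*v^6 - 15*v^5 - 9*v^4 + 165*v^3 - 17*v^2 - 630*v + 504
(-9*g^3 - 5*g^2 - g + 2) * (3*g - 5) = -27*g^4 + 30*g^3 + 22*g^2 + 11*g - 10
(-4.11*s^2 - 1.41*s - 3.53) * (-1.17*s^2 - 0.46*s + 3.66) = 4.8087*s^4 + 3.5403*s^3 - 10.2639*s^2 - 3.5368*s - 12.9198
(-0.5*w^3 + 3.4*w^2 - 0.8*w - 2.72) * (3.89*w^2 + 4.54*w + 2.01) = -1.945*w^5 + 10.956*w^4 + 11.319*w^3 - 7.3788*w^2 - 13.9568*w - 5.4672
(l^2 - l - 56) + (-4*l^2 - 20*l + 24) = -3*l^2 - 21*l - 32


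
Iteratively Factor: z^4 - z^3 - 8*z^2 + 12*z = (z + 3)*(z^3 - 4*z^2 + 4*z) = (z - 2)*(z + 3)*(z^2 - 2*z) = (z - 2)^2*(z + 3)*(z)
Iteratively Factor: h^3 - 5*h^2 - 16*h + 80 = (h - 4)*(h^2 - h - 20) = (h - 5)*(h - 4)*(h + 4)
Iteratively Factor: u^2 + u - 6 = (u + 3)*(u - 2)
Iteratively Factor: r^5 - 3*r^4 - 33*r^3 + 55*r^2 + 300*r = (r + 4)*(r^4 - 7*r^3 - 5*r^2 + 75*r) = (r + 3)*(r + 4)*(r^3 - 10*r^2 + 25*r) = (r - 5)*(r + 3)*(r + 4)*(r^2 - 5*r) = r*(r - 5)*(r + 3)*(r + 4)*(r - 5)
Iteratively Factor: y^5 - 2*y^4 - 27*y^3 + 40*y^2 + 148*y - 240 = (y - 5)*(y^4 + 3*y^3 - 12*y^2 - 20*y + 48) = (y - 5)*(y - 2)*(y^3 + 5*y^2 - 2*y - 24) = (y - 5)*(y - 2)*(y + 3)*(y^2 + 2*y - 8) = (y - 5)*(y - 2)^2*(y + 3)*(y + 4)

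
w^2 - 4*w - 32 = (w - 8)*(w + 4)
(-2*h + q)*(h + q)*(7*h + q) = -14*h^3 - 9*h^2*q + 6*h*q^2 + q^3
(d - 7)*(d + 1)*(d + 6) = d^3 - 43*d - 42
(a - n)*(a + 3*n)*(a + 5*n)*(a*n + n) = a^4*n + 7*a^3*n^2 + a^3*n + 7*a^2*n^3 + 7*a^2*n^2 - 15*a*n^4 + 7*a*n^3 - 15*n^4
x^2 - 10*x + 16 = (x - 8)*(x - 2)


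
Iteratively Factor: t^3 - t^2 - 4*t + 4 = (t - 2)*(t^2 + t - 2) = (t - 2)*(t + 2)*(t - 1)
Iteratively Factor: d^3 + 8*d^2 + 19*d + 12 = (d + 1)*(d^2 + 7*d + 12) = (d + 1)*(d + 3)*(d + 4)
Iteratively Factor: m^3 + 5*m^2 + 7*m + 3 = (m + 3)*(m^2 + 2*m + 1) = (m + 1)*(m + 3)*(m + 1)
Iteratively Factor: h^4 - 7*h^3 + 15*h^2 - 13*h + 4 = (h - 4)*(h^3 - 3*h^2 + 3*h - 1) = (h - 4)*(h - 1)*(h^2 - 2*h + 1) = (h - 4)*(h - 1)^2*(h - 1)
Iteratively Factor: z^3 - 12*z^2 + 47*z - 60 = (z - 4)*(z^2 - 8*z + 15) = (z - 5)*(z - 4)*(z - 3)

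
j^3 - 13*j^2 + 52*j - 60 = (j - 6)*(j - 5)*(j - 2)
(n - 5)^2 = n^2 - 10*n + 25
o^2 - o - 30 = (o - 6)*(o + 5)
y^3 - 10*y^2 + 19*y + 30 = (y - 6)*(y - 5)*(y + 1)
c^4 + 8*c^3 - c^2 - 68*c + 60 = (c - 2)*(c - 1)*(c + 5)*(c + 6)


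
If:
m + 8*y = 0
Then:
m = -8*y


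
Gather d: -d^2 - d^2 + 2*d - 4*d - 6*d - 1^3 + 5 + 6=-2*d^2 - 8*d + 10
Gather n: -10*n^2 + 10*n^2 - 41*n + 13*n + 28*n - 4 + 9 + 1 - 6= 0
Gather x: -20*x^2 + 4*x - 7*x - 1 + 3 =-20*x^2 - 3*x + 2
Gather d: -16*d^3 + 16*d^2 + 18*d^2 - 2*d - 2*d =-16*d^3 + 34*d^2 - 4*d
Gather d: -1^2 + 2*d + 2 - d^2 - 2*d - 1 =-d^2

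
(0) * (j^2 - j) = 0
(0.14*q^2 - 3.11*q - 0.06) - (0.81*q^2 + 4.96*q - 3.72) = -0.67*q^2 - 8.07*q + 3.66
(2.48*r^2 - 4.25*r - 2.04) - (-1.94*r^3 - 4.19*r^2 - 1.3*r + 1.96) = 1.94*r^3 + 6.67*r^2 - 2.95*r - 4.0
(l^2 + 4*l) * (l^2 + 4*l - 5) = l^4 + 8*l^3 + 11*l^2 - 20*l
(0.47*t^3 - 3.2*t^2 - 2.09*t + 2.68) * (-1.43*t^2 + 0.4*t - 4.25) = -0.6721*t^5 + 4.764*t^4 - 0.2888*t^3 + 8.9316*t^2 + 9.9545*t - 11.39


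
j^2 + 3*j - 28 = (j - 4)*(j + 7)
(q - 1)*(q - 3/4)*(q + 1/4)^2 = q^4 - 5*q^3/4 - q^2/16 + 17*q/64 + 3/64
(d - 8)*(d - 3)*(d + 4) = d^3 - 7*d^2 - 20*d + 96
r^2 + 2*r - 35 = (r - 5)*(r + 7)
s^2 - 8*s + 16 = (s - 4)^2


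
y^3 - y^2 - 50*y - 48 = (y - 8)*(y + 1)*(y + 6)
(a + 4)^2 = a^2 + 8*a + 16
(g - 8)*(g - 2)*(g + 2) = g^3 - 8*g^2 - 4*g + 32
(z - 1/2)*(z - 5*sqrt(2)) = z^2 - 5*sqrt(2)*z - z/2 + 5*sqrt(2)/2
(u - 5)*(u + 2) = u^2 - 3*u - 10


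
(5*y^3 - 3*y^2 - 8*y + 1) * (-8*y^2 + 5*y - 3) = -40*y^5 + 49*y^4 + 34*y^3 - 39*y^2 + 29*y - 3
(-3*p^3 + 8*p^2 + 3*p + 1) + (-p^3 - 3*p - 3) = -4*p^3 + 8*p^2 - 2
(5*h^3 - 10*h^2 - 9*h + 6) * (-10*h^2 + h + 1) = -50*h^5 + 105*h^4 + 85*h^3 - 79*h^2 - 3*h + 6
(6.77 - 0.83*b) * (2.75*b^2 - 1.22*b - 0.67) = -2.2825*b^3 + 19.6301*b^2 - 7.7033*b - 4.5359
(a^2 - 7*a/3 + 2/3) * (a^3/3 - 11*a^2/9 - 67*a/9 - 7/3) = a^5/3 - 2*a^4 - 118*a^3/27 + 128*a^2/9 + 13*a/27 - 14/9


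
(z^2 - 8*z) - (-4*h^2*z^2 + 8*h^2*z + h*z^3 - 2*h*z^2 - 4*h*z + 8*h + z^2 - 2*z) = 4*h^2*z^2 - 8*h^2*z - h*z^3 + 2*h*z^2 + 4*h*z - 8*h - 6*z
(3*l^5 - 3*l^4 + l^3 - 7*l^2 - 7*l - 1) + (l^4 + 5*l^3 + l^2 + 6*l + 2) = 3*l^5 - 2*l^4 + 6*l^3 - 6*l^2 - l + 1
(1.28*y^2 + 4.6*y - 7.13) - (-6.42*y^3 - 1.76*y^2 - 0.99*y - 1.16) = 6.42*y^3 + 3.04*y^2 + 5.59*y - 5.97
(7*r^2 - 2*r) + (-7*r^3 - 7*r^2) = -7*r^3 - 2*r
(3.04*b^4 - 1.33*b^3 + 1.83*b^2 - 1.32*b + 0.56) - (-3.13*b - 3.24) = 3.04*b^4 - 1.33*b^3 + 1.83*b^2 + 1.81*b + 3.8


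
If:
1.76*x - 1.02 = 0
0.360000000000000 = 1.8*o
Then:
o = 0.20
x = 0.58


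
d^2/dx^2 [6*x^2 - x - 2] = 12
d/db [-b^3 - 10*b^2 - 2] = b*(-3*b - 20)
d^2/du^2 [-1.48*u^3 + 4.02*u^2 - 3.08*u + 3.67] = 8.04 - 8.88*u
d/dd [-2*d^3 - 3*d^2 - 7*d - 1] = -6*d^2 - 6*d - 7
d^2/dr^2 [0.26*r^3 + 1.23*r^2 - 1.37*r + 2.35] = 1.56*r + 2.46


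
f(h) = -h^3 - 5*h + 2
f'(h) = -3*h^2 - 5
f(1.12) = -5.00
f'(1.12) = -8.76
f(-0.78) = 6.37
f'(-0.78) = -6.83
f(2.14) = -18.50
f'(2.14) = -18.74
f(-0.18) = 2.91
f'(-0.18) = -5.10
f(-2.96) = 42.73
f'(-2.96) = -31.28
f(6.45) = -298.59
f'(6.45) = -129.81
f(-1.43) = 12.07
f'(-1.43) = -11.13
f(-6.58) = 319.79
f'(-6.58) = -134.89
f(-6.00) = 248.00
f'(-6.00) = -113.00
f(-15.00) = 3452.00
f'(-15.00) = -680.00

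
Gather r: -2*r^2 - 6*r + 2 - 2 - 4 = -2*r^2 - 6*r - 4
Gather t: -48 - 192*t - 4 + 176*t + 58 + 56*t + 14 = 40*t + 20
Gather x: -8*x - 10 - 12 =-8*x - 22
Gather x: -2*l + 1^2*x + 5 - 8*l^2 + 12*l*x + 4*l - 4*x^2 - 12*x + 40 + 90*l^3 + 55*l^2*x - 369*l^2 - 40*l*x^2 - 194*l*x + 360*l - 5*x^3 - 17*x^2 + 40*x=90*l^3 - 377*l^2 + 362*l - 5*x^3 + x^2*(-40*l - 21) + x*(55*l^2 - 182*l + 29) + 45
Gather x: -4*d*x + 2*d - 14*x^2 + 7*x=2*d - 14*x^2 + x*(7 - 4*d)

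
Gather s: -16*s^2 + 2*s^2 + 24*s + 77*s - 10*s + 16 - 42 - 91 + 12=-14*s^2 + 91*s - 105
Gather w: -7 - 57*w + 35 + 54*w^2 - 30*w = 54*w^2 - 87*w + 28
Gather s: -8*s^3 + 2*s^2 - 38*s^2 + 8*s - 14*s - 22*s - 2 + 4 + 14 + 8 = -8*s^3 - 36*s^2 - 28*s + 24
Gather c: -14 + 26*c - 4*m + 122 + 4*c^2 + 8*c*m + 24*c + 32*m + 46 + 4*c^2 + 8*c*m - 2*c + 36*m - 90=8*c^2 + c*(16*m + 48) + 64*m + 64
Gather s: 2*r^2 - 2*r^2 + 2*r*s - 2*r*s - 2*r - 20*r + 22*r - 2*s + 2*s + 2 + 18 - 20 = 0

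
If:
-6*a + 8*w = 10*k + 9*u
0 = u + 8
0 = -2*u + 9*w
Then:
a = 260/27 - 5*k/3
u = -8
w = -16/9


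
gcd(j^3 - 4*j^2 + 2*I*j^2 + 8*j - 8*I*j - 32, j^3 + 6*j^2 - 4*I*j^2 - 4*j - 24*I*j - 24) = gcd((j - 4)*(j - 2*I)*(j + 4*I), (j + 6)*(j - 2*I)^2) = j - 2*I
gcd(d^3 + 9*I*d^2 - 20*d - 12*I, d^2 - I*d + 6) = d + 2*I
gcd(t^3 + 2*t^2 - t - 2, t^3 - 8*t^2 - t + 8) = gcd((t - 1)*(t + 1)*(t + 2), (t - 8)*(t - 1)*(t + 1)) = t^2 - 1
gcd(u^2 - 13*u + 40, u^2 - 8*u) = u - 8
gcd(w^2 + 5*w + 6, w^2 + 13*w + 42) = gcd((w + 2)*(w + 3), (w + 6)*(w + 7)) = 1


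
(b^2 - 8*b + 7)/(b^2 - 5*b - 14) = (b - 1)/(b + 2)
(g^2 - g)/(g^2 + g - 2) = g/(g + 2)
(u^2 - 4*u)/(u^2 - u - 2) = u*(4 - u)/(-u^2 + u + 2)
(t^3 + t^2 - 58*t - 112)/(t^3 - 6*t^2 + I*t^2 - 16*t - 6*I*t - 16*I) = (t + 7)/(t + I)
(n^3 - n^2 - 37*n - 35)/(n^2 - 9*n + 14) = (n^2 + 6*n + 5)/(n - 2)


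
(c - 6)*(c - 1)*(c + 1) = c^3 - 6*c^2 - c + 6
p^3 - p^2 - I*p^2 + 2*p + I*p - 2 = (p - 1)*(p - 2*I)*(p + I)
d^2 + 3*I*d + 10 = (d - 2*I)*(d + 5*I)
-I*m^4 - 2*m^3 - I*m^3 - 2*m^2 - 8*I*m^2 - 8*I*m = m*(m - 4*I)*(m + 2*I)*(-I*m - I)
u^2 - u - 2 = (u - 2)*(u + 1)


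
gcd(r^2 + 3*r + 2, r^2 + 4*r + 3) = r + 1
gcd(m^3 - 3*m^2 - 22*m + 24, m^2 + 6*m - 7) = m - 1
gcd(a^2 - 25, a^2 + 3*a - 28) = 1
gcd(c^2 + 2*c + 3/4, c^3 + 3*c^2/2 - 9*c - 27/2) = c + 3/2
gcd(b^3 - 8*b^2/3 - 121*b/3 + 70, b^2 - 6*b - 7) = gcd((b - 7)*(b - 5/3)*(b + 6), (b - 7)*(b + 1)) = b - 7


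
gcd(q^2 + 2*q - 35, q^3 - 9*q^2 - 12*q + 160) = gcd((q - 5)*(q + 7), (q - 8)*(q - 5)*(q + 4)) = q - 5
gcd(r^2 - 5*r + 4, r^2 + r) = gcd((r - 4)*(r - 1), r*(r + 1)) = 1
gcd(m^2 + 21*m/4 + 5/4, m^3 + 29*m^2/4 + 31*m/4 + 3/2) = m + 1/4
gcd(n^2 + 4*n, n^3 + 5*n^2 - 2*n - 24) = n + 4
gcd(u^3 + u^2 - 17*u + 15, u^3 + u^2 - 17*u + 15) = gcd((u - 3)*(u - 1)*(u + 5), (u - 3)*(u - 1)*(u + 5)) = u^3 + u^2 - 17*u + 15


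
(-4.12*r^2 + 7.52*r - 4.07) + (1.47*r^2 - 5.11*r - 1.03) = -2.65*r^2 + 2.41*r - 5.1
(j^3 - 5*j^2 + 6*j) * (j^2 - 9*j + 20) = j^5 - 14*j^4 + 71*j^3 - 154*j^2 + 120*j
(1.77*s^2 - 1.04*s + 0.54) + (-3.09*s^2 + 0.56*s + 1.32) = -1.32*s^2 - 0.48*s + 1.86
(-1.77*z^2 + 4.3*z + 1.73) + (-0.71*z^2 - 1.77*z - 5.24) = -2.48*z^2 + 2.53*z - 3.51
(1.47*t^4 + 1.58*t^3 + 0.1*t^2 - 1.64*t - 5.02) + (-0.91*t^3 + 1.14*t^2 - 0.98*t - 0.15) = 1.47*t^4 + 0.67*t^3 + 1.24*t^2 - 2.62*t - 5.17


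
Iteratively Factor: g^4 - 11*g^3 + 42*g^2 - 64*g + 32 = (g - 4)*(g^3 - 7*g^2 + 14*g - 8) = (g - 4)^2*(g^2 - 3*g + 2) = (g - 4)^2*(g - 2)*(g - 1)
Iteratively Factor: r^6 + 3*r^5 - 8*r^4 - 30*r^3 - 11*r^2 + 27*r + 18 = (r - 1)*(r^5 + 4*r^4 - 4*r^3 - 34*r^2 - 45*r - 18) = (r - 1)*(r + 2)*(r^4 + 2*r^3 - 8*r^2 - 18*r - 9) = (r - 1)*(r + 1)*(r + 2)*(r^3 + r^2 - 9*r - 9) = (r - 1)*(r + 1)^2*(r + 2)*(r^2 - 9) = (r - 3)*(r - 1)*(r + 1)^2*(r + 2)*(r + 3)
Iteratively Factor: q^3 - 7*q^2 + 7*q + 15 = (q - 5)*(q^2 - 2*q - 3) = (q - 5)*(q + 1)*(q - 3)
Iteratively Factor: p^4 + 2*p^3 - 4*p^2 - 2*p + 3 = (p + 1)*(p^3 + p^2 - 5*p + 3) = (p - 1)*(p + 1)*(p^2 + 2*p - 3) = (p - 1)^2*(p + 1)*(p + 3)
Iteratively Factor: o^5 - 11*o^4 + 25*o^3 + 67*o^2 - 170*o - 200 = (o + 1)*(o^4 - 12*o^3 + 37*o^2 + 30*o - 200) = (o - 4)*(o + 1)*(o^3 - 8*o^2 + 5*o + 50) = (o - 4)*(o + 1)*(o + 2)*(o^2 - 10*o + 25) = (o - 5)*(o - 4)*(o + 1)*(o + 2)*(o - 5)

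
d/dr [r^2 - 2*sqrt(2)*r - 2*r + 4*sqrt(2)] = 2*r - 2*sqrt(2) - 2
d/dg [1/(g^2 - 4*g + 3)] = 2*(2 - g)/(g^2 - 4*g + 3)^2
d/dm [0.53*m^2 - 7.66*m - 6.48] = 1.06*m - 7.66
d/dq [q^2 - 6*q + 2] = 2*q - 6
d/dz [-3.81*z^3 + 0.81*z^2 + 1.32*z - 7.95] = -11.43*z^2 + 1.62*z + 1.32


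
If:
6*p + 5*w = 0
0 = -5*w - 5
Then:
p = 5/6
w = -1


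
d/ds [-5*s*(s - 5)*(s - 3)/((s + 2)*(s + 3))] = 5*(-s^4 - 10*s^3 + 37*s^2 + 96*s - 90)/(s^4 + 10*s^3 + 37*s^2 + 60*s + 36)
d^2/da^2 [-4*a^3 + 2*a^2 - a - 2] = 4 - 24*a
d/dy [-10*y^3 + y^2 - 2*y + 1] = -30*y^2 + 2*y - 2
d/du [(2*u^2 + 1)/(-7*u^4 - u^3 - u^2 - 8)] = u*(-28*u^4 - 4*u^3 - 4*u^2 + (2*u^2 + 1)*(28*u^2 + 3*u + 2) - 32)/(7*u^4 + u^3 + u^2 + 8)^2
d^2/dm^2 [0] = 0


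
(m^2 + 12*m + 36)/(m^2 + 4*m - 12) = (m + 6)/(m - 2)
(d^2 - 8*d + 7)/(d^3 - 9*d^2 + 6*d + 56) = (d - 1)/(d^2 - 2*d - 8)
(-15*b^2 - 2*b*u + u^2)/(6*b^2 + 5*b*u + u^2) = (-5*b + u)/(2*b + u)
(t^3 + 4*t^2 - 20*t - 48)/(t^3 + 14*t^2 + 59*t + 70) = (t^2 + 2*t - 24)/(t^2 + 12*t + 35)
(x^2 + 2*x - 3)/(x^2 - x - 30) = (-x^2 - 2*x + 3)/(-x^2 + x + 30)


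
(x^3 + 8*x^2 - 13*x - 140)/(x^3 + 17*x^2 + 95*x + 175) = (x - 4)/(x + 5)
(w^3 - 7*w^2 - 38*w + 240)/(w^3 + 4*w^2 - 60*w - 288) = (w - 5)/(w + 6)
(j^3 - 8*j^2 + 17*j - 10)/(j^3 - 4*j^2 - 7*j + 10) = (j - 2)/(j + 2)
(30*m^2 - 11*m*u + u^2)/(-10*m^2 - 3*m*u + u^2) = (-6*m + u)/(2*m + u)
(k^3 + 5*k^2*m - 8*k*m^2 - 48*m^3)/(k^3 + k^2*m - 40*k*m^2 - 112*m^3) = (k - 3*m)/(k - 7*m)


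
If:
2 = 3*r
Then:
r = 2/3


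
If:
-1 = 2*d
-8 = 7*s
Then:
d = -1/2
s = -8/7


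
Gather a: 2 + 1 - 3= 0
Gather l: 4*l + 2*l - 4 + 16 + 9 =6*l + 21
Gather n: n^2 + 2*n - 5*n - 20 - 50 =n^2 - 3*n - 70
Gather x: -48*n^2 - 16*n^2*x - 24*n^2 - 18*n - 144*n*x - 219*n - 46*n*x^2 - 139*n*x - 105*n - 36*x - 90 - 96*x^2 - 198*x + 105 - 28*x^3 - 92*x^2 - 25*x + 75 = -72*n^2 - 342*n - 28*x^3 + x^2*(-46*n - 188) + x*(-16*n^2 - 283*n - 259) + 90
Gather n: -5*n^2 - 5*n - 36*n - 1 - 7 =-5*n^2 - 41*n - 8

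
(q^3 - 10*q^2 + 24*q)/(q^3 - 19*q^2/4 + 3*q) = 4*(q - 6)/(4*q - 3)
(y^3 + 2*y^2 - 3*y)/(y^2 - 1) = y*(y + 3)/(y + 1)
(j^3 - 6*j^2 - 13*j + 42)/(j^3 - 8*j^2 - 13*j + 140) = (j^2 + j - 6)/(j^2 - j - 20)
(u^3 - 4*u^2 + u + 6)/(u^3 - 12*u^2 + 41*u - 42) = (u + 1)/(u - 7)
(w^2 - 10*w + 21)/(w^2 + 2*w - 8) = (w^2 - 10*w + 21)/(w^2 + 2*w - 8)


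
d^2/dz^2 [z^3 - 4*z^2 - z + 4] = 6*z - 8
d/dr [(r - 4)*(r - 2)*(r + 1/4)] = 3*r^2 - 23*r/2 + 13/2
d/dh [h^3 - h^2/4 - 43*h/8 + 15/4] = 3*h^2 - h/2 - 43/8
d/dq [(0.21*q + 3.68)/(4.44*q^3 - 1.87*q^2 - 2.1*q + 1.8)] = (-1.8648*q^3 - 48.6249*q^2 + 13.7632*q + 8.106)/(19.7136*q^6 - 16.6056*q^5 - 15.1511*q^4 + 23.838*q^3 - 2.322*q^2 - 7.56*q + 3.24)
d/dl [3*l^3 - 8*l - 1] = 9*l^2 - 8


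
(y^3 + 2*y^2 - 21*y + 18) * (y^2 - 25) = y^5 + 2*y^4 - 46*y^3 - 32*y^2 + 525*y - 450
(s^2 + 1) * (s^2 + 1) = s^4 + 2*s^2 + 1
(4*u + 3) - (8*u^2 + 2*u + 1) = -8*u^2 + 2*u + 2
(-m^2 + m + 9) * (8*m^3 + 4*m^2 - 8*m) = -8*m^5 + 4*m^4 + 84*m^3 + 28*m^2 - 72*m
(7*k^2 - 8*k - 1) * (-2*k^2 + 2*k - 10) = -14*k^4 + 30*k^3 - 84*k^2 + 78*k + 10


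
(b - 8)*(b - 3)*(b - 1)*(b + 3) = b^4 - 9*b^3 - b^2 + 81*b - 72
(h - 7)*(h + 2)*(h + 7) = h^3 + 2*h^2 - 49*h - 98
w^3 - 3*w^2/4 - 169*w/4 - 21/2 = (w - 7)*(w + 1/4)*(w + 6)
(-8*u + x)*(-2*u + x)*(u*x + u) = 16*u^3*x + 16*u^3 - 10*u^2*x^2 - 10*u^2*x + u*x^3 + u*x^2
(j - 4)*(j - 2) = j^2 - 6*j + 8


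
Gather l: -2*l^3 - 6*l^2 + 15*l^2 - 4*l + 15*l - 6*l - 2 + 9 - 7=-2*l^3 + 9*l^2 + 5*l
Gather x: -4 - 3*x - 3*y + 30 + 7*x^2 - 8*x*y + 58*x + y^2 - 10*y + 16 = 7*x^2 + x*(55 - 8*y) + y^2 - 13*y + 42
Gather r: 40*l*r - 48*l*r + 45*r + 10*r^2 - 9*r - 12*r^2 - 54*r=-2*r^2 + r*(-8*l - 18)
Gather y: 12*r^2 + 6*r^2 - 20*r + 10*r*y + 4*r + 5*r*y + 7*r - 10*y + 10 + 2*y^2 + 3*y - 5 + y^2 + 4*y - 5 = 18*r^2 - 9*r + 3*y^2 + y*(15*r - 3)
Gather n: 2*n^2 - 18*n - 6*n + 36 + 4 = 2*n^2 - 24*n + 40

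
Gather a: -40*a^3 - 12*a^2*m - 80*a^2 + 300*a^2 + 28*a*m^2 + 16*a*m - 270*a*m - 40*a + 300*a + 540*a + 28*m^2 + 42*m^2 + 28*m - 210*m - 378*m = -40*a^3 + a^2*(220 - 12*m) + a*(28*m^2 - 254*m + 800) + 70*m^2 - 560*m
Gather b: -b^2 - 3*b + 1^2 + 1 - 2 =-b^2 - 3*b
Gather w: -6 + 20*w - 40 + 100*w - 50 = 120*w - 96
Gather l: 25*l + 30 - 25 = 25*l + 5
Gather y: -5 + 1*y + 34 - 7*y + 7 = 36 - 6*y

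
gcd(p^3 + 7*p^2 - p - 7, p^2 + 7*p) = p + 7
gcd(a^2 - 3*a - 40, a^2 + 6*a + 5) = a + 5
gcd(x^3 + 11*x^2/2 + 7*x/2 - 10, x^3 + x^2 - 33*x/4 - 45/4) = x + 5/2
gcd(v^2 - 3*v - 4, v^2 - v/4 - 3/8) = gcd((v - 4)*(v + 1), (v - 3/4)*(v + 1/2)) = 1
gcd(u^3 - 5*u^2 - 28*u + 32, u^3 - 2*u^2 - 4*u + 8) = 1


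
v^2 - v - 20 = (v - 5)*(v + 4)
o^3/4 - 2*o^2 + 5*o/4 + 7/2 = (o/4 + 1/4)*(o - 7)*(o - 2)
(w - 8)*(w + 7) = w^2 - w - 56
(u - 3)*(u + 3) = u^2 - 9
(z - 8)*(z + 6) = z^2 - 2*z - 48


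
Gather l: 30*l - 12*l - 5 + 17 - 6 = 18*l + 6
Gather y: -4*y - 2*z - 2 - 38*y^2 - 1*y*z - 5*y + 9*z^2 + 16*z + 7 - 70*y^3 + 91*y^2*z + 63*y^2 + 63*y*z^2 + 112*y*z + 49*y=-70*y^3 + y^2*(91*z + 25) + y*(63*z^2 + 111*z + 40) + 9*z^2 + 14*z + 5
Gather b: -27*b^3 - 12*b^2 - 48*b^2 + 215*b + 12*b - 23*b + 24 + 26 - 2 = -27*b^3 - 60*b^2 + 204*b + 48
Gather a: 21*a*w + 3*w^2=21*a*w + 3*w^2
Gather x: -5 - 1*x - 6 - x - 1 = -2*x - 12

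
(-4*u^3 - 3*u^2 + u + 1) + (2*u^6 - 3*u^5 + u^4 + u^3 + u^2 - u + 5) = 2*u^6 - 3*u^5 + u^4 - 3*u^3 - 2*u^2 + 6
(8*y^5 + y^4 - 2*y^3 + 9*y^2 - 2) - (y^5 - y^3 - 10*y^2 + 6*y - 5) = 7*y^5 + y^4 - y^3 + 19*y^2 - 6*y + 3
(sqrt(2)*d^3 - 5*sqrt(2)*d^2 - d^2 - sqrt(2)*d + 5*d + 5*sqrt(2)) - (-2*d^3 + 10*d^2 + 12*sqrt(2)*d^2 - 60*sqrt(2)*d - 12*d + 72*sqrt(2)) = sqrt(2)*d^3 + 2*d^3 - 17*sqrt(2)*d^2 - 11*d^2 + 17*d + 59*sqrt(2)*d - 67*sqrt(2)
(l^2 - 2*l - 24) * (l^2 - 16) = l^4 - 2*l^3 - 40*l^2 + 32*l + 384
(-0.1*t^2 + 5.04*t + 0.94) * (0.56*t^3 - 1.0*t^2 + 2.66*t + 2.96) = -0.056*t^5 + 2.9224*t^4 - 4.7796*t^3 + 12.1704*t^2 + 17.4188*t + 2.7824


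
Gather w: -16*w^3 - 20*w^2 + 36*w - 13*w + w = -16*w^3 - 20*w^2 + 24*w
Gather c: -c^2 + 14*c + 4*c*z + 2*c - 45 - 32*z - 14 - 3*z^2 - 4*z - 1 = -c^2 + c*(4*z + 16) - 3*z^2 - 36*z - 60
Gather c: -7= -7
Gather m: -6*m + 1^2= 1 - 6*m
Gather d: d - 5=d - 5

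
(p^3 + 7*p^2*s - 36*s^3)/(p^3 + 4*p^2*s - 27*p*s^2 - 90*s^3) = (p - 2*s)/(p - 5*s)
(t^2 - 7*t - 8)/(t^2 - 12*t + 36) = (t^2 - 7*t - 8)/(t^2 - 12*t + 36)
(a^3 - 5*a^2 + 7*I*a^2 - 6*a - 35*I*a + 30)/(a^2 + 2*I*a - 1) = (a^2 + a*(-5 + 6*I) - 30*I)/(a + I)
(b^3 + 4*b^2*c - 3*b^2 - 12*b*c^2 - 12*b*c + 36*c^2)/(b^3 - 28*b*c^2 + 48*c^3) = (b - 3)/(b - 4*c)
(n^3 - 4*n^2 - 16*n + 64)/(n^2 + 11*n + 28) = (n^2 - 8*n + 16)/(n + 7)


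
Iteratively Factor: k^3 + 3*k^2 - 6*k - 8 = (k + 4)*(k^2 - k - 2) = (k - 2)*(k + 4)*(k + 1)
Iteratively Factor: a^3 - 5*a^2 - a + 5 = (a - 5)*(a^2 - 1) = (a - 5)*(a - 1)*(a + 1)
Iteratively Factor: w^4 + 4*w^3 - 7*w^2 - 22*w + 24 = (w - 1)*(w^3 + 5*w^2 - 2*w - 24) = (w - 1)*(w + 3)*(w^2 + 2*w - 8) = (w - 2)*(w - 1)*(w + 3)*(w + 4)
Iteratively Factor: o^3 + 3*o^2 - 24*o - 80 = (o + 4)*(o^2 - o - 20) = (o + 4)^2*(o - 5)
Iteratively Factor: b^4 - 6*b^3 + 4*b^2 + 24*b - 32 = (b + 2)*(b^3 - 8*b^2 + 20*b - 16) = (b - 2)*(b + 2)*(b^2 - 6*b + 8) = (b - 4)*(b - 2)*(b + 2)*(b - 2)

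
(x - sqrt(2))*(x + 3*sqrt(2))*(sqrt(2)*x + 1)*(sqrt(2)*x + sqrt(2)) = 2*x^4 + 2*x^3 + 5*sqrt(2)*x^3 - 8*x^2 + 5*sqrt(2)*x^2 - 6*sqrt(2)*x - 8*x - 6*sqrt(2)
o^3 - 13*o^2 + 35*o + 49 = (o - 7)^2*(o + 1)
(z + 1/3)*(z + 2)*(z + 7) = z^3 + 28*z^2/3 + 17*z + 14/3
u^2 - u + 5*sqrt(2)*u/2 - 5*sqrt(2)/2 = (u - 1)*(u + 5*sqrt(2)/2)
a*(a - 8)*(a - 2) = a^3 - 10*a^2 + 16*a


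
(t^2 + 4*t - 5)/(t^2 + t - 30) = (t^2 + 4*t - 5)/(t^2 + t - 30)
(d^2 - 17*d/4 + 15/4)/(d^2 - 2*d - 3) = (d - 5/4)/(d + 1)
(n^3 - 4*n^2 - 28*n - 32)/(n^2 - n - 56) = (n^2 + 4*n + 4)/(n + 7)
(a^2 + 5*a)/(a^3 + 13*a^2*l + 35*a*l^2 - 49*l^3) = a*(a + 5)/(a^3 + 13*a^2*l + 35*a*l^2 - 49*l^3)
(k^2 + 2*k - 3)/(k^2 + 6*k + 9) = (k - 1)/(k + 3)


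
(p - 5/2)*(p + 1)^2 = p^3 - p^2/2 - 4*p - 5/2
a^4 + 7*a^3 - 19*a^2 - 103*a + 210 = (a - 3)*(a - 2)*(a + 5)*(a + 7)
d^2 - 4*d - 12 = (d - 6)*(d + 2)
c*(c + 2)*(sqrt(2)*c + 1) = sqrt(2)*c^3 + c^2 + 2*sqrt(2)*c^2 + 2*c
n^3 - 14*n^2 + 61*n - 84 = (n - 7)*(n - 4)*(n - 3)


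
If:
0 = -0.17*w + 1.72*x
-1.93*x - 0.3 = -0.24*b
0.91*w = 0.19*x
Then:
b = 1.25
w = 0.00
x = 0.00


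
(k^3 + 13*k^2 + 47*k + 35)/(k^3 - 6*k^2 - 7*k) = (k^2 + 12*k + 35)/(k*(k - 7))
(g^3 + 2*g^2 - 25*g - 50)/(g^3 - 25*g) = (g + 2)/g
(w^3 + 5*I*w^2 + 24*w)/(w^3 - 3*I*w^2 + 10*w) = (w^2 + 5*I*w + 24)/(w^2 - 3*I*w + 10)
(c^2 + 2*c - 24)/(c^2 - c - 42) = (c - 4)/(c - 7)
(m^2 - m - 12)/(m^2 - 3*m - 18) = (m - 4)/(m - 6)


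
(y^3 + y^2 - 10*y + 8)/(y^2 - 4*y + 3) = (y^2 + 2*y - 8)/(y - 3)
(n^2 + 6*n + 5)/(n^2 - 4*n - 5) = (n + 5)/(n - 5)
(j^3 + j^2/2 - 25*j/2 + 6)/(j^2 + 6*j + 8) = (2*j^2 - 7*j + 3)/(2*(j + 2))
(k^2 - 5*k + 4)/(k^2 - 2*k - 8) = (k - 1)/(k + 2)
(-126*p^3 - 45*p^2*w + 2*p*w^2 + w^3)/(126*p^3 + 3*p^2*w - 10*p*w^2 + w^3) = (-6*p - w)/(6*p - w)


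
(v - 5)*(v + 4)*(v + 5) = v^3 + 4*v^2 - 25*v - 100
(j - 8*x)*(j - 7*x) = j^2 - 15*j*x + 56*x^2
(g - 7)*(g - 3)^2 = g^3 - 13*g^2 + 51*g - 63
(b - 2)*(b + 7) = b^2 + 5*b - 14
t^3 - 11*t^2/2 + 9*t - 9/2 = (t - 3)*(t - 3/2)*(t - 1)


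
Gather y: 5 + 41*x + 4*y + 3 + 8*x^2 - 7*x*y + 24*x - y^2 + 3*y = 8*x^2 + 65*x - y^2 + y*(7 - 7*x) + 8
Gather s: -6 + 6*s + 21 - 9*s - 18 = -3*s - 3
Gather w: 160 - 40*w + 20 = 180 - 40*w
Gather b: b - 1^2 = b - 1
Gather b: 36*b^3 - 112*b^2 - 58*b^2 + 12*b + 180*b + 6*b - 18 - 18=36*b^3 - 170*b^2 + 198*b - 36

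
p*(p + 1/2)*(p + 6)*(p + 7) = p^4 + 27*p^3/2 + 97*p^2/2 + 21*p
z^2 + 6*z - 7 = (z - 1)*(z + 7)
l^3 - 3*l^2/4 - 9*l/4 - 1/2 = (l - 2)*(l + 1/4)*(l + 1)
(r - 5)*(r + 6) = r^2 + r - 30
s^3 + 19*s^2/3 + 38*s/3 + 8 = (s + 4/3)*(s + 2)*(s + 3)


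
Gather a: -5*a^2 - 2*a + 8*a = -5*a^2 + 6*a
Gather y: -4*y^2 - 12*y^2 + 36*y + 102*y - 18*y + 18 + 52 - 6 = -16*y^2 + 120*y + 64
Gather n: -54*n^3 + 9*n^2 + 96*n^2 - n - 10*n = -54*n^3 + 105*n^2 - 11*n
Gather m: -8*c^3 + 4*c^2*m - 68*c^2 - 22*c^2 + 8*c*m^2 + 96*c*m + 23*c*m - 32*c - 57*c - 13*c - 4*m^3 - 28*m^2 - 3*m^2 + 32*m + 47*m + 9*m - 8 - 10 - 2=-8*c^3 - 90*c^2 - 102*c - 4*m^3 + m^2*(8*c - 31) + m*(4*c^2 + 119*c + 88) - 20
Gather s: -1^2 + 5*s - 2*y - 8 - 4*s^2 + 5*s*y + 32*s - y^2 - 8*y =-4*s^2 + s*(5*y + 37) - y^2 - 10*y - 9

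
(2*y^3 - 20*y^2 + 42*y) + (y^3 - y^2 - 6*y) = 3*y^3 - 21*y^2 + 36*y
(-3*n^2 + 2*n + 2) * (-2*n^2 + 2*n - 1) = 6*n^4 - 10*n^3 + 3*n^2 + 2*n - 2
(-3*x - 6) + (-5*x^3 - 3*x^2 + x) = -5*x^3 - 3*x^2 - 2*x - 6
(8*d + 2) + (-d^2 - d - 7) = -d^2 + 7*d - 5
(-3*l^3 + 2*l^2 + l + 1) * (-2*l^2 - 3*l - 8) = 6*l^5 + 5*l^4 + 16*l^3 - 21*l^2 - 11*l - 8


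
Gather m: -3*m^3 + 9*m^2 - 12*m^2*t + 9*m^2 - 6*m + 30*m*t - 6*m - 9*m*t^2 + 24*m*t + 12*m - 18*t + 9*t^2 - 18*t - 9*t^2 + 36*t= -3*m^3 + m^2*(18 - 12*t) + m*(-9*t^2 + 54*t)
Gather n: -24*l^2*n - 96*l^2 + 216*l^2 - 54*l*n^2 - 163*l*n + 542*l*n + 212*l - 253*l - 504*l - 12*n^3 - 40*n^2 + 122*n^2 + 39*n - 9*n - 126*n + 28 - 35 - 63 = 120*l^2 - 545*l - 12*n^3 + n^2*(82 - 54*l) + n*(-24*l^2 + 379*l - 96) - 70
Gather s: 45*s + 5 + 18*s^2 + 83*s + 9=18*s^2 + 128*s + 14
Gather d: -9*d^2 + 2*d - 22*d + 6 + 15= -9*d^2 - 20*d + 21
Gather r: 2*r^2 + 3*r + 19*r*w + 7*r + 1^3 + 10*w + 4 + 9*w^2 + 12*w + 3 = 2*r^2 + r*(19*w + 10) + 9*w^2 + 22*w + 8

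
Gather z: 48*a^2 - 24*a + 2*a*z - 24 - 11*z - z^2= 48*a^2 - 24*a - z^2 + z*(2*a - 11) - 24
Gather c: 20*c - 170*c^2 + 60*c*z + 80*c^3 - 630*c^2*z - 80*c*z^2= 80*c^3 + c^2*(-630*z - 170) + c*(-80*z^2 + 60*z + 20)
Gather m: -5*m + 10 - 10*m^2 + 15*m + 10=-10*m^2 + 10*m + 20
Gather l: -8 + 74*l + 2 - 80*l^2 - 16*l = -80*l^2 + 58*l - 6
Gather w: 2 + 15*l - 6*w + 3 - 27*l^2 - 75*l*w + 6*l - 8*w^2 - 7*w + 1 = -27*l^2 + 21*l - 8*w^2 + w*(-75*l - 13) + 6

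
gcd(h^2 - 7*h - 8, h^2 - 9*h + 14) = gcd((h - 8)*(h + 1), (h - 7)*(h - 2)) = 1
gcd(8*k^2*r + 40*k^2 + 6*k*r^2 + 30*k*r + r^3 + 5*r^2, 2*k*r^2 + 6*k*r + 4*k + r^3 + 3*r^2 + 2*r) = 2*k + r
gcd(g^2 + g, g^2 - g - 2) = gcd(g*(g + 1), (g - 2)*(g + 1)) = g + 1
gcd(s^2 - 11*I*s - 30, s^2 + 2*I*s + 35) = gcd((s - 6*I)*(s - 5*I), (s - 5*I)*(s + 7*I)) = s - 5*I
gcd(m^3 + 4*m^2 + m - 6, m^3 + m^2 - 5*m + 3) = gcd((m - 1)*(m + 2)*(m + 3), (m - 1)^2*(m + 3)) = m^2 + 2*m - 3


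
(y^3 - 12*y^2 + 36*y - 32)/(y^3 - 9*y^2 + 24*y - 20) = (y - 8)/(y - 5)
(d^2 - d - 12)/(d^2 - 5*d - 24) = (d - 4)/(d - 8)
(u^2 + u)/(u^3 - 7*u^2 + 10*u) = (u + 1)/(u^2 - 7*u + 10)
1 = 1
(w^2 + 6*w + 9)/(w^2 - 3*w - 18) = (w + 3)/(w - 6)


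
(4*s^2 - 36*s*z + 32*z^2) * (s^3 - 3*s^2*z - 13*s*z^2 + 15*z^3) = 4*s^5 - 48*s^4*z + 88*s^3*z^2 + 432*s^2*z^3 - 956*s*z^4 + 480*z^5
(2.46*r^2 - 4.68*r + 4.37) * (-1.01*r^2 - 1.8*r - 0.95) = -2.4846*r^4 + 0.2988*r^3 + 1.6733*r^2 - 3.42*r - 4.1515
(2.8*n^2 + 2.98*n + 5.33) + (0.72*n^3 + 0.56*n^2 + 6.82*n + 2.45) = 0.72*n^3 + 3.36*n^2 + 9.8*n + 7.78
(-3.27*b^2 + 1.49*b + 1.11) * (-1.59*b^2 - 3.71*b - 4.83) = 5.1993*b^4 + 9.7626*b^3 + 8.5013*b^2 - 11.3148*b - 5.3613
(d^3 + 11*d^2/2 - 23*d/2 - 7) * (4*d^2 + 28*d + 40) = 4*d^5 + 50*d^4 + 148*d^3 - 130*d^2 - 656*d - 280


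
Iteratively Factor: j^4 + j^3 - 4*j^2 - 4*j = (j - 2)*(j^3 + 3*j^2 + 2*j) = (j - 2)*(j + 2)*(j^2 + j) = j*(j - 2)*(j + 2)*(j + 1)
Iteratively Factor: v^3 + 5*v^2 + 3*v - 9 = (v - 1)*(v^2 + 6*v + 9) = (v - 1)*(v + 3)*(v + 3)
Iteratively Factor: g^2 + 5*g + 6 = (g + 3)*(g + 2)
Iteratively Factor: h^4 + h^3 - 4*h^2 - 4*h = (h + 1)*(h^3 - 4*h) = (h + 1)*(h + 2)*(h^2 - 2*h) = (h - 2)*(h + 1)*(h + 2)*(h)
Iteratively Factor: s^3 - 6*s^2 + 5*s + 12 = (s + 1)*(s^2 - 7*s + 12) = (s - 4)*(s + 1)*(s - 3)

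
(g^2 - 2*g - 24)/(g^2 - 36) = (g + 4)/(g + 6)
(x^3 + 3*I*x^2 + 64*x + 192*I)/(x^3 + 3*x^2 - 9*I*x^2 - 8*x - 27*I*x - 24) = (x^2 + 11*I*x - 24)/(x^2 + x*(3 - I) - 3*I)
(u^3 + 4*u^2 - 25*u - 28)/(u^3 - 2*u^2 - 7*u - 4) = (u + 7)/(u + 1)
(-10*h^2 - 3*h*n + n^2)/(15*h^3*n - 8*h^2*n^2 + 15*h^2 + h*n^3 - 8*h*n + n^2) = (-2*h - n)/(3*h^2*n - h*n^2 + 3*h - n)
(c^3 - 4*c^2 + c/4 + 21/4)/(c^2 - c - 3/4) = (2*c^2 - 5*c - 7)/(2*c + 1)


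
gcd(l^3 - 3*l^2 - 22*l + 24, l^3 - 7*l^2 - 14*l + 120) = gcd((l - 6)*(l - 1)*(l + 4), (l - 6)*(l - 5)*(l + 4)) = l^2 - 2*l - 24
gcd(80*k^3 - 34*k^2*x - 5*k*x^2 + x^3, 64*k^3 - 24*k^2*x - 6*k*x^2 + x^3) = 16*k^2 - 10*k*x + x^2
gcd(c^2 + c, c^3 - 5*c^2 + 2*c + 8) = c + 1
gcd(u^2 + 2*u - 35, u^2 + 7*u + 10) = 1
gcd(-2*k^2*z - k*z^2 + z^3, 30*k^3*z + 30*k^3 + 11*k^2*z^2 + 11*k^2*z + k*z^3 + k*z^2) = 1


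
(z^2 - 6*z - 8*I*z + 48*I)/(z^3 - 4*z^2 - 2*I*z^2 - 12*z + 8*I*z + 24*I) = (z - 8*I)/(z^2 + 2*z*(1 - I) - 4*I)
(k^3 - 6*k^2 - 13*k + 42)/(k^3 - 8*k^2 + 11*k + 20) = (k^3 - 6*k^2 - 13*k + 42)/(k^3 - 8*k^2 + 11*k + 20)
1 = 1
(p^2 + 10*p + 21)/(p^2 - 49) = (p + 3)/(p - 7)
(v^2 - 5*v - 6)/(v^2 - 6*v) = (v + 1)/v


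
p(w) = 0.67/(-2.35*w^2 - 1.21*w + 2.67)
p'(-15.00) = -0.00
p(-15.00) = -0.00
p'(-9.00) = -0.00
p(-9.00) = -0.00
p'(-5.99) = -0.00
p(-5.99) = -0.01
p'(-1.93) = -0.37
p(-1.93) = -0.18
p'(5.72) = 0.00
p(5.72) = -0.01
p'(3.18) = 0.02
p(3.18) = -0.03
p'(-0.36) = -0.04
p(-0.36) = 0.24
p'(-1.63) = -1.69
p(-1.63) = -0.42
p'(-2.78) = -0.05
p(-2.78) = -0.06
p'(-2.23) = -0.16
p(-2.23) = -0.11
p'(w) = 0.67*(4.7*w + 1.21)/(-2.35*w^2 - 1.21*w + 2.67)^2 = (3.149*w + 0.8107)/(2.35*w^2 + 1.21*w - 2.67)^2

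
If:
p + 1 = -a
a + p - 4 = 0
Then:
No Solution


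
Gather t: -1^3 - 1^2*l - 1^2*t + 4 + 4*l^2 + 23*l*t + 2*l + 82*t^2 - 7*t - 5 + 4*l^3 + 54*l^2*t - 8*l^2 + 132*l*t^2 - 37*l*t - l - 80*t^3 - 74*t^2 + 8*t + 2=4*l^3 - 4*l^2 - 80*t^3 + t^2*(132*l + 8) + t*(54*l^2 - 14*l)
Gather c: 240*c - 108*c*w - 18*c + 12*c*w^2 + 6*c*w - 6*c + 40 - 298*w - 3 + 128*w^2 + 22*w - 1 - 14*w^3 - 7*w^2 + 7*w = c*(12*w^2 - 102*w + 216) - 14*w^3 + 121*w^2 - 269*w + 36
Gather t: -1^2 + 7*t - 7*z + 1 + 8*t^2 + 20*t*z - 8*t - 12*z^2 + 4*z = 8*t^2 + t*(20*z - 1) - 12*z^2 - 3*z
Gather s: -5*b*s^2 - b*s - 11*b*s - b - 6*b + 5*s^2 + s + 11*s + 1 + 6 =-7*b + s^2*(5 - 5*b) + s*(12 - 12*b) + 7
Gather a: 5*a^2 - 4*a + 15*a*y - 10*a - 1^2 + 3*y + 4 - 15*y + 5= 5*a^2 + a*(15*y - 14) - 12*y + 8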